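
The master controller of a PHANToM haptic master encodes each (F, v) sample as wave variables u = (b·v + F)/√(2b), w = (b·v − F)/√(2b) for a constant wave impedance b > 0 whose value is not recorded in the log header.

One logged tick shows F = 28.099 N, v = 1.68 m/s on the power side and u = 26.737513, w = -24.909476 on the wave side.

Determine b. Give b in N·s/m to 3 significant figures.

b = 0.592 N·s/m

u + w = 1.828037;  u + w = √(2b)·v, so √(2b) = 1.828037/1.68 = 1.088117.
b = (√(2b))²/2 = 1.183999/2 = 0.592000.
(Check via u − w = 2F/√(2b): u − w = 51.646989, 2F/√(2b) = 51.647007.)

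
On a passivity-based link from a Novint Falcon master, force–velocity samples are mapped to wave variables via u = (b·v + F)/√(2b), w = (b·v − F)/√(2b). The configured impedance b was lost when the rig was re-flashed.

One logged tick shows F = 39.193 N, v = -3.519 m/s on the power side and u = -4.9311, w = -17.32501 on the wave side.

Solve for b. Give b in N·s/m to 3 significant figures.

b = 20 N·s/m

u + w = -22.25611;  u + w = √(2b)·v, so √(2b) = -22.25611/(-3.519) = 6.32456.
b = (√(2b))²/2 = 40.00000/2 = 20.00000.
(Check via u − w = 2F/√(2b): u − w = 12.39391, 2F/√(2b) = 12.39391.)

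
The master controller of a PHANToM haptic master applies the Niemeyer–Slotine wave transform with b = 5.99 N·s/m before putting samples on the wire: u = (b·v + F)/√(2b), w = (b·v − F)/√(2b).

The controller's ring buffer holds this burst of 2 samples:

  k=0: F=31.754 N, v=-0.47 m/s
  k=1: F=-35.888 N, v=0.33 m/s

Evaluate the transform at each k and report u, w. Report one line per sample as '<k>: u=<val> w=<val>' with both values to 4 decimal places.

k=0: b·v=5.99×(-0.47)=-2.8153; √(2b)=3.4612; u=(-2.8153+31.754)/3.4612=8.3609, w=(-2.8153−31.754)/3.4612=-9.9876
k=1: b·v=5.99×0.33=1.9767; √(2b)=3.4612; u=(1.9767+(-35.888))/3.4612=-9.7975, w=(1.9767−(-35.888))/3.4612=10.9397

0: u=8.3609 w=-9.9876
1: u=-9.7975 w=10.9397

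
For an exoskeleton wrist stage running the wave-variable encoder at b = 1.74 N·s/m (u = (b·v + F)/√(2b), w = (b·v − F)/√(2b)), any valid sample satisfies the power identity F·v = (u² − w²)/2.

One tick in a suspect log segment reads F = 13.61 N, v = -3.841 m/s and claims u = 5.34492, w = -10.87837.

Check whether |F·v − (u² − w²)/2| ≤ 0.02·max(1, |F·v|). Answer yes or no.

F·v = 13.61×(-3.841) = -52.27601 W.
(u² − w²)/2 = (28.56817 − 118.33893)/2 = -44.88538 W.
|Δ| = 7.39063;  2% of max(1, |F·v|) = 1.04552.

no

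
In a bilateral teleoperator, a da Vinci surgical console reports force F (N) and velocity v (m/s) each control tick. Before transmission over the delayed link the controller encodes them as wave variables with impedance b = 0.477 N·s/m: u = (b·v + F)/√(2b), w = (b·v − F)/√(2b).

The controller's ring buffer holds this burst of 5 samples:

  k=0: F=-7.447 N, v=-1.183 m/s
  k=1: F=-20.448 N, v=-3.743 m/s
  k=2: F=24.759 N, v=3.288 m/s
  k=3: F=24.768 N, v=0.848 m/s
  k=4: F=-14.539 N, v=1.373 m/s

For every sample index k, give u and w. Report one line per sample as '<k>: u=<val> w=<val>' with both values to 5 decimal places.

0: u=-8.20216 w=7.04669
1: u=-22.76313 w=19.10723
2: u=26.95463 w=-23.74315
3: u=25.77224 w=-24.94397
4: u=-14.21487 w=15.55592

k=0: b·v=0.477×(-1.183)=-0.56429; √(2b)=0.97673; u=(-0.56429+(-7.447))/0.97673=-8.20216, w=(-0.56429−(-7.447))/0.97673=7.04669
k=1: b·v=0.477×(-3.743)=-1.78541; √(2b)=0.97673; u=(-1.78541+(-20.448))/0.97673=-22.76313, w=(-1.78541−(-20.448))/0.97673=19.10723
k=2: b·v=0.477×3.288=1.56838; √(2b)=0.97673; u=(1.56838+24.759)/0.97673=26.95463, w=(1.56838−24.759)/0.97673=-23.74315
k=3: b·v=0.477×0.848=0.40450; √(2b)=0.97673; u=(0.40450+24.768)/0.97673=25.77224, w=(0.40450−24.768)/0.97673=-24.94397
k=4: b·v=0.477×1.373=0.65492; √(2b)=0.97673; u=(0.65492+(-14.539))/0.97673=-14.21487, w=(0.65492−(-14.539))/0.97673=15.55592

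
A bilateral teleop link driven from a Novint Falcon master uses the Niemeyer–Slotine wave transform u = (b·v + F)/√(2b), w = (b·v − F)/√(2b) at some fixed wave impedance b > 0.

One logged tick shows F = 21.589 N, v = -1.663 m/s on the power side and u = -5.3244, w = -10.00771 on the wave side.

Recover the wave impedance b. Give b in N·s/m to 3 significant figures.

u + w = -15.33211;  u + w = √(2b)·v, so √(2b) = -15.33211/(-1.663) = 9.21955.
b = (√(2b))²/2 = 85.00008/2 = 42.50004.
(Check via u − w = 2F/√(2b): u − w = 4.68331, 2F/√(2b) = 4.68331.)

b = 42.5 N·s/m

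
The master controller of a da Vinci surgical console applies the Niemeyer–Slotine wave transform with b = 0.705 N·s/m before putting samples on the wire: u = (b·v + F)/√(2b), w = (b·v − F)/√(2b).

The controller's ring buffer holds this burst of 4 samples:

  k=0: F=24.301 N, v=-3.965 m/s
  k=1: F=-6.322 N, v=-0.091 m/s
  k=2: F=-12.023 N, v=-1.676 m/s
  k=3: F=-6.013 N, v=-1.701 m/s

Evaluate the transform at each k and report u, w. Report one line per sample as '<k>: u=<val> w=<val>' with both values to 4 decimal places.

0: u=18.1110 w=-22.8192
1: u=-5.3781 w=5.2701
2: u=-11.1203 w=9.1301
3: u=-6.0738 w=4.0539

k=0: b·v=0.705×(-3.965)=-2.7953; √(2b)=1.1874; u=(-2.7953+24.301)/1.1874=18.1110, w=(-2.7953−24.301)/1.1874=-22.8192
k=1: b·v=0.705×(-0.091)=-0.0642; √(2b)=1.1874; u=(-0.0642+(-6.322))/1.1874=-5.3781, w=(-0.0642−(-6.322))/1.1874=5.2701
k=2: b·v=0.705×(-1.676)=-1.1816; √(2b)=1.1874; u=(-1.1816+(-12.023))/1.1874=-11.1203, w=(-1.1816−(-12.023))/1.1874=9.1301
k=3: b·v=0.705×(-1.701)=-1.1992; √(2b)=1.1874; u=(-1.1992+(-6.013))/1.1874=-6.0738, w=(-1.1992−(-6.013))/1.1874=4.0539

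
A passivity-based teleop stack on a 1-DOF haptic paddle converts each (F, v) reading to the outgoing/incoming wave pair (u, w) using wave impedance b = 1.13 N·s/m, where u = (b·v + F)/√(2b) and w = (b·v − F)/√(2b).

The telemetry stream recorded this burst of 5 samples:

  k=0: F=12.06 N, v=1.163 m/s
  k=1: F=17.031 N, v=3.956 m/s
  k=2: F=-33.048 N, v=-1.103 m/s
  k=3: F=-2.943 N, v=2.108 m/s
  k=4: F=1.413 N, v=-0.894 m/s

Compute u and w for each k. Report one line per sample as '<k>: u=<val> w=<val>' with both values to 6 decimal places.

0: u=8.896379 w=-7.148006
1: u=14.302439 w=-8.355267
2: u=-22.812289 w=21.154116
3: u=-0.373145 w=3.542164
4: u=0.267925 w=-1.611902

k=0: b·v=1.13×1.163=1.314190; √(2b)=1.503330; u=(1.314190+12.06)/1.503330=8.896379, w=(1.314190−12.06)/1.503330=-7.148006
k=1: b·v=1.13×3.956=4.470280; √(2b)=1.503330; u=(4.470280+17.031)/1.503330=14.302439, w=(4.470280−17.031)/1.503330=-8.355267
k=2: b·v=1.13×(-1.103)=-1.246390; √(2b)=1.503330; u=(-1.246390+(-33.048))/1.503330=-22.812289, w=(-1.246390−(-33.048))/1.503330=21.154116
k=3: b·v=1.13×2.108=2.382040; √(2b)=1.503330; u=(2.382040+(-2.943))/1.503330=-0.373145, w=(2.382040−(-2.943))/1.503330=3.542164
k=4: b·v=1.13×(-0.894)=-1.010220; √(2b)=1.503330; u=(-1.010220+1.413)/1.503330=0.267925, w=(-1.010220−1.413)/1.503330=-1.611902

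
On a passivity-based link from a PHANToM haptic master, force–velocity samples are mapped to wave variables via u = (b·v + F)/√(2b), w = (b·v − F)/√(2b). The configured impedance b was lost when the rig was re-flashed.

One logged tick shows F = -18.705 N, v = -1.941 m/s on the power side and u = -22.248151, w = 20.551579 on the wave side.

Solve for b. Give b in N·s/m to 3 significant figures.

u + w = -1.696572;  u + w = √(2b)·v, so √(2b) = -1.696572/(-1.941) = 0.874071.
b = (√(2b))²/2 = 0.764000/2 = 0.382000.
(Check via u − w = 2F/√(2b): u − w = -42.799730, 2F/√(2b) = -42.799722.)

b = 0.382 N·s/m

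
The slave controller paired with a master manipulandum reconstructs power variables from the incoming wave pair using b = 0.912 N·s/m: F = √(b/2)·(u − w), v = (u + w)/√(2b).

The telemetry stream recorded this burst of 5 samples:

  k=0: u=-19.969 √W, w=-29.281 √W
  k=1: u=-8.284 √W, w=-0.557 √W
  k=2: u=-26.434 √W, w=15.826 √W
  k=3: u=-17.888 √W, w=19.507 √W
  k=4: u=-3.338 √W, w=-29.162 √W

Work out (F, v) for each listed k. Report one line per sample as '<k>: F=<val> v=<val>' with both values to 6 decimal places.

0: F=6.288186 v=-36.466478
1: F=-5.217871 v=-6.546196
2: F=-28.537236 v=-7.854546
3: F=-25.252010 v=1.198766
4: F=17.438372 v=-24.064173

k=0: u−w=9.312000, u+w=-49.250000; √(b/2)=0.675278, √(2b)=1.350555; F=0.675278×9.312=6.288186, v=-49.250000/1.350555=-36.466478
k=1: u−w=-7.727000, u+w=-8.841000; √(b/2)=0.675278, √(2b)=1.350555; F=0.675278×(-7.727)=-5.217871, v=-8.841000/1.350555=-6.546196
k=2: u−w=-42.260000, u+w=-10.608000; √(b/2)=0.675278, √(2b)=1.350555; F=0.675278×(-42.26)=-28.537236, v=-10.608000/1.350555=-7.854546
k=3: u−w=-37.395000, u+w=1.619000; √(b/2)=0.675278, √(2b)=1.350555; F=0.675278×(-37.395)=-25.252010, v=1.619000/1.350555=1.198766
k=4: u−w=25.824000, u+w=-32.500000; √(b/2)=0.675278, √(2b)=1.350555; F=0.675278×25.824=17.438372, v=-32.500000/1.350555=-24.064173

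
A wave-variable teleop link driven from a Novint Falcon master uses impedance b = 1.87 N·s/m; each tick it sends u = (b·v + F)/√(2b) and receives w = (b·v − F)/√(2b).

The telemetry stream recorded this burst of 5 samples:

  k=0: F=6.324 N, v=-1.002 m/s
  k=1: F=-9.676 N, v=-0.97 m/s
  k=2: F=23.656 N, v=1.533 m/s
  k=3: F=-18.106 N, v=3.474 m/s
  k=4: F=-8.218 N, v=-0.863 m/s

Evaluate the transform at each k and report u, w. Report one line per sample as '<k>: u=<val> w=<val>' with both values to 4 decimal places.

0: u=2.3012 w=-4.2390
1: u=-5.9413 w=4.0654
2: u=13.7146 w=-10.7499
3: u=-6.0032 w=12.7216
4: u=-5.0839 w=3.4149

k=0: b·v=1.87×(-1.002)=-1.8737; √(2b)=1.9339; u=(-1.8737+6.324)/1.9339=2.3012, w=(-1.8737−6.324)/1.9339=-4.2390
k=1: b·v=1.87×(-0.97)=-1.8139; √(2b)=1.9339; u=(-1.8139+(-9.676))/1.9339=-5.9413, w=(-1.8139−(-9.676))/1.9339=4.0654
k=2: b·v=1.87×1.533=2.8667; √(2b)=1.9339; u=(2.8667+23.656)/1.9339=13.7146, w=(2.8667−23.656)/1.9339=-10.7499
k=3: b·v=1.87×3.474=6.4964; √(2b)=1.9339; u=(6.4964+(-18.106))/1.9339=-6.0032, w=(6.4964−(-18.106))/1.9339=12.7216
k=4: b·v=1.87×(-0.863)=-1.6138; √(2b)=1.9339; u=(-1.6138+(-8.218))/1.9339=-5.0839, w=(-1.6138−(-8.218))/1.9339=3.4149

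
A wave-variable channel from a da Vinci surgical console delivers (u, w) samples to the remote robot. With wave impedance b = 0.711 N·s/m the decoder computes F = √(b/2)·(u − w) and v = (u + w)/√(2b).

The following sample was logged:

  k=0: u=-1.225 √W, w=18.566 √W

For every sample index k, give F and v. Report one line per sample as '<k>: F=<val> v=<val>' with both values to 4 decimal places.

k=0: u−w=-19.7910, u+w=17.3410; √(b/2)=0.5962, √(2b)=1.1925; F=0.5962×(-19.791)=-11.8002, v=17.3410/1.1925=14.5420

0: F=-11.8002 v=14.5420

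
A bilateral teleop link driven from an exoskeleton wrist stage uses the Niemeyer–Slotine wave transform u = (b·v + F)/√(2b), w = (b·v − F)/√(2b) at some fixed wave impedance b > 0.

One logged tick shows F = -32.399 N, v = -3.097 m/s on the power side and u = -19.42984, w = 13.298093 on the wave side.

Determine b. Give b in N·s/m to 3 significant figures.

b = 1.96 N·s/m

u + w = -6.131747;  u + w = √(2b)·v, so √(2b) = -6.131747/(-3.097) = 1.979899.
b = (√(2b))²/2 = 3.920000/2 = 1.960000.
(Check via u − w = 2F/√(2b): u − w = -32.727933, 2F/√(2b) = -32.727933.)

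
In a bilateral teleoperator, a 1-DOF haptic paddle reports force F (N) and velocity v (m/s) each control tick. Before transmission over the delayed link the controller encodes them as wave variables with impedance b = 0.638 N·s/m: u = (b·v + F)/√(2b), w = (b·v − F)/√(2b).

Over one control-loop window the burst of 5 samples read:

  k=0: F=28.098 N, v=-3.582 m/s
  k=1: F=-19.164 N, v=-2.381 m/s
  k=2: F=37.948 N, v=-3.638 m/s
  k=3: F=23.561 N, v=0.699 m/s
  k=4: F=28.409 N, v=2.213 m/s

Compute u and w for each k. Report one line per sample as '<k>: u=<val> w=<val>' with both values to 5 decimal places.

0: u=22.85114 w=-26.89737
1: u=-18.31006 w=15.62048
2: u=31.53940 w=-35.64889
3: u=21.25259 w=-20.46300
4: u=26.39948 w=-23.89967

k=0: b·v=0.638×(-3.582)=-2.28532; √(2b)=1.12960; u=(-2.28532+28.098)/1.12960=22.85114, w=(-2.28532−28.098)/1.12960=-26.89737
k=1: b·v=0.638×(-2.381)=-1.51908; √(2b)=1.12960; u=(-1.51908+(-19.164))/1.12960=-18.31006, w=(-1.51908−(-19.164))/1.12960=15.62048
k=2: b·v=0.638×(-3.638)=-2.32104; √(2b)=1.12960; u=(-2.32104+37.948)/1.12960=31.53940, w=(-2.32104−37.948)/1.12960=-35.64889
k=3: b·v=0.638×0.699=0.44596; √(2b)=1.12960; u=(0.44596+23.561)/1.12960=21.25259, w=(0.44596−23.561)/1.12960=-20.46300
k=4: b·v=0.638×2.213=1.41189; √(2b)=1.12960; u=(1.41189+28.409)/1.12960=26.39948, w=(1.41189−28.409)/1.12960=-23.89967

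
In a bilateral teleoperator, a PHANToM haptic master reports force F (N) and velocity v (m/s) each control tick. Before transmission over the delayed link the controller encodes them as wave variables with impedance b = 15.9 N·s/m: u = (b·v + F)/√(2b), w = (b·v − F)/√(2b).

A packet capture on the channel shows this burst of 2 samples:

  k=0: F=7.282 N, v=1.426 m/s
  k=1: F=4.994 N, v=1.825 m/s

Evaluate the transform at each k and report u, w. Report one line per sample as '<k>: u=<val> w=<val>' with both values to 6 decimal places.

0: u=5.312043 w=2.729384
1: u=6.031318 w=4.260129

k=0: b·v=15.9×1.426=22.673400; √(2b)=5.639149; u=(22.673400+7.282)/5.639149=5.312043, w=(22.673400−7.282)/5.639149=2.729384
k=1: b·v=15.9×1.825=29.017500; √(2b)=5.639149; u=(29.017500+4.994)/5.639149=6.031318, w=(29.017500−4.994)/5.639149=4.260129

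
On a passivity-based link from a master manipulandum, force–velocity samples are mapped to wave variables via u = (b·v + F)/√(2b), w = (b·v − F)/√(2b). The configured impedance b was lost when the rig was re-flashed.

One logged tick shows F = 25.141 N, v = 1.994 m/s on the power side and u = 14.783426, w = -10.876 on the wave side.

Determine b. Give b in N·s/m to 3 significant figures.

b = 1.92 N·s/m

u + w = 3.907426;  u + w = √(2b)·v, so √(2b) = 3.907426/1.994 = 1.959592.
b = (√(2b))²/2 = 3.840000/2 = 1.920000.
(Check via u − w = 2F/√(2b): u − w = 25.659426, 2F/√(2b) = 25.659426.)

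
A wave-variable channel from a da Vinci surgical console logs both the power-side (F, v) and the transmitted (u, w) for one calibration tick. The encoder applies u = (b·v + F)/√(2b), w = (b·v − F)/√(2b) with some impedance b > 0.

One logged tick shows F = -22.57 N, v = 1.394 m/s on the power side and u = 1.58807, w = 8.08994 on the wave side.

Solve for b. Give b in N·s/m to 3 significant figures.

b = 24.1 N·s/m

u + w = 9.67801;  u + w = √(2b)·v, so √(2b) = 9.67801/1.394 = 6.94262.
b = (√(2b))²/2 = 48.19995/2 = 24.09997.
(Check via u − w = 2F/√(2b): u − w = -6.50187, 2F/√(2b) = -6.50187.)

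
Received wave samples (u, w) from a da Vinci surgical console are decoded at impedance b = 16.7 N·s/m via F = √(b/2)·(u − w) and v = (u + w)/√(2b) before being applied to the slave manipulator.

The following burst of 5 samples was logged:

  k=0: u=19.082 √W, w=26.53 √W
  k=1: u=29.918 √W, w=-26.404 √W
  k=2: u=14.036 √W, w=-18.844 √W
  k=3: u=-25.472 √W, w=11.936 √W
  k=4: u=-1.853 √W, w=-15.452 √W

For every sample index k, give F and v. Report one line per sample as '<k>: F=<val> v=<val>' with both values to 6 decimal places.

0: F=-21.522014 v=7.892342
1: F=162.750116 v=0.608035
2: F=95.011253 v=-0.831939
3: F=-108.095528 v=-2.342163
4: F=39.296169 v=-2.994321

k=0: u−w=-7.448000, u+w=45.612000; √(b/2)=2.889637, √(2b)=5.779273; F=2.889637×(-7.448)=-21.522014, v=45.612000/5.779273=7.892342
k=1: u−w=56.322000, u+w=3.514000; √(b/2)=2.889637, √(2b)=5.779273; F=2.889637×56.322=162.750116, v=3.514000/5.779273=0.608035
k=2: u−w=32.880000, u+w=-4.808000; √(b/2)=2.889637, √(2b)=5.779273; F=2.889637×32.88=95.011253, v=-4.808000/5.779273=-0.831939
k=3: u−w=-37.408000, u+w=-13.536000; √(b/2)=2.889637, √(2b)=5.779273; F=2.889637×(-37.408)=-108.095528, v=-13.536000/5.779273=-2.342163
k=4: u−w=13.599000, u+w=-17.305000; √(b/2)=2.889637, √(2b)=5.779273; F=2.889637×13.599=39.296169, v=-17.305000/5.779273=-2.994321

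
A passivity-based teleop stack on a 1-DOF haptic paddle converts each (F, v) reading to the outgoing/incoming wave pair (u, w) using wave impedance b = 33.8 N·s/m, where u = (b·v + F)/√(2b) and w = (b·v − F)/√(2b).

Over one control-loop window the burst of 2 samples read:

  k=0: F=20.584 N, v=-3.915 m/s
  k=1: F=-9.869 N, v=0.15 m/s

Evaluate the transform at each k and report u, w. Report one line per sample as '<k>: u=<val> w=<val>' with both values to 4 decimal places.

k=0: b·v=33.8×(-3.915)=-132.3270; √(2b)=8.2219; u=(-132.3270+20.584)/8.2219=-13.5909, w=(-132.3270−20.584)/8.2219=-18.5980
k=1: b·v=33.8×0.15=5.0700; √(2b)=8.2219; u=(5.0700+(-9.869))/8.2219=-0.5837, w=(5.0700−(-9.869))/8.2219=1.8170

0: u=-13.5909 w=-18.5980
1: u=-0.5837 w=1.8170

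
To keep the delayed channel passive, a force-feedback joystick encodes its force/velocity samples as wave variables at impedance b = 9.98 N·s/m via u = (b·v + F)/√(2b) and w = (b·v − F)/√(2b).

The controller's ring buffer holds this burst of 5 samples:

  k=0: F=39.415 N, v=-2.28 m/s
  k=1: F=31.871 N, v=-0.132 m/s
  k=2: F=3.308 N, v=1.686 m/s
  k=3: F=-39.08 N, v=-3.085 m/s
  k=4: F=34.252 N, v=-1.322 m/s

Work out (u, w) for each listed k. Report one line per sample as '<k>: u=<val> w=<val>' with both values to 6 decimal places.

k=0: b·v=9.98×(-2.28)=-22.754400; √(2b)=4.467662; u=(-22.754400+39.415)/4.467662=3.729154, w=(-22.754400−39.415)/4.467662=-13.915423
k=1: b·v=9.98×(-0.132)=-1.317360; √(2b)=4.467662; u=(-1.317360+31.871)/4.467662=6.838844, w=(-1.317360−31.871)/4.467662=-7.428575
k=2: b·v=9.98×1.686=16.826280; √(2b)=4.467662; u=(16.826280+3.308)/4.467662=4.506671, w=(16.826280−3.308)/4.467662=3.025807
k=3: b·v=9.98×(-3.085)=-30.788300; √(2b)=4.467662; u=(-30.788300+(-39.08))/4.467662=-15.638673, w=(-30.788300−(-39.08))/4.467662=1.855937
k=4: b·v=9.98×(-1.322)=-13.193560; √(2b)=4.467662; u=(-13.193560+34.252)/4.467662=4.713526, w=(-13.193560−34.252)/4.467662=-10.619775

0: u=3.729154 w=-13.915423
1: u=6.838844 w=-7.428575
2: u=4.506671 w=3.025807
3: u=-15.638673 w=1.855937
4: u=4.713526 w=-10.619775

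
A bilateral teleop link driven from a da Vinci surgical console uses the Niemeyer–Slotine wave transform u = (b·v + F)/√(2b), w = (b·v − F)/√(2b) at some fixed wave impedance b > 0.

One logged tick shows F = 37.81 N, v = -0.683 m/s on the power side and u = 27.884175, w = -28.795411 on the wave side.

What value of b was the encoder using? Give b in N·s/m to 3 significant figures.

u + w = -0.911236;  u + w = √(2b)·v, so √(2b) = -0.911236/(-0.683) = 1.334167.
b = (√(2b))²/2 = 1.780001/2 = 0.890001.
(Check via u − w = 2F/√(2b): u − w = 56.679586, 2F/√(2b) = 56.679565.)

b = 0.89 N·s/m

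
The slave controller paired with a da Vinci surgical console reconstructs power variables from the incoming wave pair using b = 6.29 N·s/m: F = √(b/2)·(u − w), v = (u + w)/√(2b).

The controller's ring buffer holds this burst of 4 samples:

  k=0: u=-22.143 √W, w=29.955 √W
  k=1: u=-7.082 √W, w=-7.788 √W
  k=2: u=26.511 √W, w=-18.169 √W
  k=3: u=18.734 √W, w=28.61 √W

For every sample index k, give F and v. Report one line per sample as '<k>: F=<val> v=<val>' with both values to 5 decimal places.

k=0: u−w=-52.09800, u+w=7.81200; √(b/2)=1.77341, √(2b)=3.54683; F=1.77341×(-52.098)=-92.39136, v=7.81200/3.54683=2.20253
k=1: u−w=0.70600, u+w=-14.87000; √(b/2)=1.77341, √(2b)=3.54683; F=1.77341×0.706=1.25203, v=-14.87000/3.54683=-4.19248
k=2: u−w=44.68000, u+w=8.34200; √(b/2)=1.77341, √(2b)=3.54683; F=1.77341×44.68=79.23617, v=8.34200/3.54683=2.35196
k=3: u−w=-9.87600, u+w=47.34400; √(b/2)=1.77341, √(2b)=3.54683; F=1.77341×(-9.876)=-17.51424, v=47.34400/3.54683=13.34826

0: F=-92.39136 v=2.20253
1: F=1.25203 v=-4.19248
2: F=79.23617 v=2.35196
3: F=-17.51424 v=13.34826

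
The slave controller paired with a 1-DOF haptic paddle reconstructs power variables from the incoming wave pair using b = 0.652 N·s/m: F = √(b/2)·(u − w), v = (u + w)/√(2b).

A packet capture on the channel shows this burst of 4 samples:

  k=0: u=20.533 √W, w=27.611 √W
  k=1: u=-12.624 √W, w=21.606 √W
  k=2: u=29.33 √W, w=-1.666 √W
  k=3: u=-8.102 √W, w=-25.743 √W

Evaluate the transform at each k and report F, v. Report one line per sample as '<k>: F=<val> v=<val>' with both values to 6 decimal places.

0: F=-4.041284 v=42.160269
1: F=-19.544101 v=7.865643
2: F=17.697603 v=24.225691
3: F=10.072378 v=-29.638466

k=0: u−w=-7.078000, u+w=48.144000; √(b/2)=0.570964, √(2b)=1.141928; F=0.570964×(-7.078)=-4.041284, v=48.144000/1.141928=42.160269
k=1: u−w=-34.230000, u+w=8.982000; √(b/2)=0.570964, √(2b)=1.141928; F=0.570964×(-34.23)=-19.544101, v=8.982000/1.141928=7.865643
k=2: u−w=30.996000, u+w=27.664000; √(b/2)=0.570964, √(2b)=1.141928; F=0.570964×30.996=17.697603, v=27.664000/1.141928=24.225691
k=3: u−w=17.641000, u+w=-33.845000; √(b/2)=0.570964, √(2b)=1.141928; F=0.570964×17.641=10.072378, v=-33.845000/1.141928=-29.638466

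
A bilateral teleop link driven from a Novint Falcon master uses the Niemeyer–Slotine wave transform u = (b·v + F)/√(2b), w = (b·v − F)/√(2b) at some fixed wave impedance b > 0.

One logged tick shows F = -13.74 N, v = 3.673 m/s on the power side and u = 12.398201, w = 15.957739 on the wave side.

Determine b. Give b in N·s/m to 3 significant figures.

b = 29.8 N·s/m

u + w = 28.355940;  u + w = √(2b)·v, so √(2b) = 28.355940/3.673 = 7.720103.
b = (√(2b))²/2 = 59.599997/2 = 29.799999.
(Check via u − w = 2F/√(2b): u − w = -3.559538, 2F/√(2b) = -3.559538.)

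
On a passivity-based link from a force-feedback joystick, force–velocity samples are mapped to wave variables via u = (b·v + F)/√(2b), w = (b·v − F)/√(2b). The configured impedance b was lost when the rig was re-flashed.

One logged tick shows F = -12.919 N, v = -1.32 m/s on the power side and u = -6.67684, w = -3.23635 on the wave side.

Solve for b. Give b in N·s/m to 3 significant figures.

u + w = -9.91319;  u + w = √(2b)·v, so √(2b) = -9.91319/(-1.32) = 7.50999.
b = (√(2b))²/2 = 56.39999/2 = 28.19999.
(Check via u − w = 2F/√(2b): u − w = -3.44049, 2F/√(2b) = -3.44048.)

b = 28.2 N·s/m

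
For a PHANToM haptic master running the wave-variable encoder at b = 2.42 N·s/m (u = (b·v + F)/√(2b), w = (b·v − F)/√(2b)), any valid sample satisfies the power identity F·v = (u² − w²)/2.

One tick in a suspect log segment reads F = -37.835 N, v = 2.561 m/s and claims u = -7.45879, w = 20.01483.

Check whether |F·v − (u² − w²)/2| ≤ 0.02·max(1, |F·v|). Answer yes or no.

no

F·v = (-37.835)×2.561 = -96.8954 W.
(u² − w²)/2 = (55.6335 − 400.5934)/2 = -172.4799 W.
|Δ| = 75.5845;  2% of max(1, |F·v|) = 1.9379.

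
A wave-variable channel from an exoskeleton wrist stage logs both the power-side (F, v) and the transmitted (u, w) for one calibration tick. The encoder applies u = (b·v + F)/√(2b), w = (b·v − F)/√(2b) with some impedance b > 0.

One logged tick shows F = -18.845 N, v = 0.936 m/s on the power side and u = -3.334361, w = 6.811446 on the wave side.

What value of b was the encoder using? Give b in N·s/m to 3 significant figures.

b = 6.9 N·s/m

u + w = 3.477085;  u + w = √(2b)·v, so √(2b) = 3.477085/0.936 = 3.714834.
b = (√(2b))²/2 = 13.799995/2 = 6.899997.
(Check via u − w = 2F/√(2b): u − w = -10.145807, 2F/√(2b) = -10.145809.)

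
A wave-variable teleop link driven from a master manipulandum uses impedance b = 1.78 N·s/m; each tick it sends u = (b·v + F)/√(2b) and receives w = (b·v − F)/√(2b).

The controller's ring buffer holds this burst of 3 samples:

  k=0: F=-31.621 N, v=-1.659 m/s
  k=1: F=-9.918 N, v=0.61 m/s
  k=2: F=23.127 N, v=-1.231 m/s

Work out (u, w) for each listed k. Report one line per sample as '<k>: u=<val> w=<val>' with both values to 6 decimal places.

0: u=-18.324194 w=15.193999
1: u=-4.681057 w=5.832002
2: u=11.095962 w=-13.418609

k=0: b·v=1.78×(-1.659)=-2.953020; √(2b)=1.886796; u=(-2.953020+(-31.621))/1.886796=-18.324194, w=(-2.953020−(-31.621))/1.886796=15.193999
k=1: b·v=1.78×0.61=1.085800; √(2b)=1.886796; u=(1.085800+(-9.918))/1.886796=-4.681057, w=(1.085800−(-9.918))/1.886796=5.832002
k=2: b·v=1.78×(-1.231)=-2.191180; √(2b)=1.886796; u=(-2.191180+23.127)/1.886796=11.095962, w=(-2.191180−23.127)/1.886796=-13.418609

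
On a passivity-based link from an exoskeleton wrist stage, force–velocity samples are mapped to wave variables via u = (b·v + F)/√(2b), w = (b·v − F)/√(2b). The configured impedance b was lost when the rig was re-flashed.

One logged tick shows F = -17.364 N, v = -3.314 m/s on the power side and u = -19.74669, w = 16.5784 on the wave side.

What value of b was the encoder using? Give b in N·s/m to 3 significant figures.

b = 0.457 N·s/m

u + w = -3.1683;  u + w = √(2b)·v, so √(2b) = -3.1683/(-3.314) = 0.9560.
b = (√(2b))²/2 = 0.9140/2 = 0.4570.
(Check via u − w = 2F/√(2b): u − w = -36.3251, 2F/√(2b) = -36.3251.)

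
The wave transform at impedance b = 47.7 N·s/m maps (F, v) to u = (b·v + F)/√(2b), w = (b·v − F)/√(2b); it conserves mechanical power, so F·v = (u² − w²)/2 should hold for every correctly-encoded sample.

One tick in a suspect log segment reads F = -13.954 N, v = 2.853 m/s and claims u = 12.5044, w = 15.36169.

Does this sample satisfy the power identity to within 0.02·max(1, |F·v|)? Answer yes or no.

yes

F·v = (-13.954)×2.853 = -39.8108 W.
(u² − w²)/2 = (156.3600 − 235.9815)/2 = -39.8108 W.
|Δ| = 0.0000;  2% of max(1, |F·v|) = 0.7962.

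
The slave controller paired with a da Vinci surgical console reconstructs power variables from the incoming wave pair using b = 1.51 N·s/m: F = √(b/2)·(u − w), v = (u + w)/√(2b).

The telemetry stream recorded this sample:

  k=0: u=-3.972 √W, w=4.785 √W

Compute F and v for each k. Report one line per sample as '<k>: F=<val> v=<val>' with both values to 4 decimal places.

0: F=-7.6090 v=0.4678

k=0: u−w=-8.7570, u+w=0.8130; √(b/2)=0.8689, √(2b)=1.7378; F=0.8689×(-8.757)=-7.6090, v=0.8130/1.7378=0.4678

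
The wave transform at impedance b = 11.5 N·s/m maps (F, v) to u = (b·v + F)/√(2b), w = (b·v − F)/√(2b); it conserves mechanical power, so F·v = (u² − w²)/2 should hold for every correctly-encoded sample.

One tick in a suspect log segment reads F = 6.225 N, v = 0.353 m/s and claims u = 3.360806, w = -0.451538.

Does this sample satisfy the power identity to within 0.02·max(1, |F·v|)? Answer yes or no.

no

F·v = 6.225×0.353 = 2.197425 W.
(u² − w²)/2 = (11.295017 − 0.203887)/2 = 5.545565 W.
|Δ| = 3.348140;  2% of max(1, |F·v|) = 0.043949.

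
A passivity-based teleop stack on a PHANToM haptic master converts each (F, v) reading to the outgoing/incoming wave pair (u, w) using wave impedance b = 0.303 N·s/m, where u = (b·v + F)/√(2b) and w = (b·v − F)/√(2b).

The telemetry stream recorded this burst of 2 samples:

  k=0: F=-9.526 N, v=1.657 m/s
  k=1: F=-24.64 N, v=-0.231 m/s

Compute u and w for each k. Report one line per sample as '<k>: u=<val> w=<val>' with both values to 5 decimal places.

k=0: b·v=0.303×1.657=0.50207; √(2b)=0.77846; u=(0.50207+(-9.526))/0.77846=-11.59203, w=(0.50207−(-9.526))/0.77846=12.88193
k=1: b·v=0.303×(-0.231)=-0.06999; √(2b)=0.77846; u=(-0.06999+(-24.64))/0.77846=-31.74215, w=(-0.06999−(-24.64))/0.77846=31.56232

0: u=-11.59203 w=12.88193
1: u=-31.74215 w=31.56232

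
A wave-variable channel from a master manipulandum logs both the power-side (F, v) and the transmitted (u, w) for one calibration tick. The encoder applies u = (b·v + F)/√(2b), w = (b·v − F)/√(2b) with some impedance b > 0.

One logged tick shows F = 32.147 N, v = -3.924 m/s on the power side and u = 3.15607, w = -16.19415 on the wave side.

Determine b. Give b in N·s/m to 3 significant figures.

u + w = -13.03808;  u + w = √(2b)·v, so √(2b) = -13.03808/(-3.924) = 3.32265.
b = (√(2b))²/2 = 11.04001/2 = 5.52000.
(Check via u − w = 2F/√(2b): u − w = 19.35022, 2F/√(2b) = 19.35022.)

b = 5.52 N·s/m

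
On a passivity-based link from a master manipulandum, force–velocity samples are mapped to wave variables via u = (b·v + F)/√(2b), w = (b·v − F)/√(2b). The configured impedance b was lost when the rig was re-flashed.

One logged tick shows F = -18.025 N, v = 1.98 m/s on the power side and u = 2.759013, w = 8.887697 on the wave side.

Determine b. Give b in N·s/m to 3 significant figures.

u + w = 11.646710;  u + w = √(2b)·v, so √(2b) = 11.646710/1.98 = 5.882177.
b = (√(2b))²/2 = 34.600004/2 = 17.300002.
(Check via u − w = 2F/√(2b): u − w = -6.128684, 2F/√(2b) = -6.128684.)

b = 17.3 N·s/m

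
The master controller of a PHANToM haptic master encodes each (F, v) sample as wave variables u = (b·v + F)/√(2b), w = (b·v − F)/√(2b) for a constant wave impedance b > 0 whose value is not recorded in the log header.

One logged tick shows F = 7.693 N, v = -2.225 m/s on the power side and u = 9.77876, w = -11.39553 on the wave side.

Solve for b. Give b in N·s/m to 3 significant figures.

u + w = -1.61677;  u + w = √(2b)·v, so √(2b) = -1.61677/(-2.225) = 0.72664.
b = (√(2b))²/2 = 0.52800/2 = 0.26400.
(Check via u − w = 2F/√(2b): u − w = 21.17429, 2F/√(2b) = 21.17422.)

b = 0.264 N·s/m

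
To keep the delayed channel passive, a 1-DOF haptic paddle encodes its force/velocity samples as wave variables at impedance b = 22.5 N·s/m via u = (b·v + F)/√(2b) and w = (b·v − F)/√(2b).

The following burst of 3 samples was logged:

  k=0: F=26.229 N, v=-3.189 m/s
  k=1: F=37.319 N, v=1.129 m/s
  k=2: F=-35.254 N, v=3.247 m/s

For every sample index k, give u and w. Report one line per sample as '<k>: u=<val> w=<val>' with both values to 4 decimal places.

k=0: b·v=22.5×(-3.189)=-71.7525; √(2b)=6.7082; u=(-71.7525+26.229)/6.7082=-6.7862, w=(-71.7525−26.229)/6.7082=-14.6062
k=1: b·v=22.5×1.129=25.4025; √(2b)=6.7082; u=(25.4025+37.319)/6.7082=9.3500, w=(25.4025−37.319)/6.7082=-1.7764
k=2: b·v=22.5×3.247=73.0575; √(2b)=6.7082; u=(73.0575+(-35.254))/6.7082=5.6354, w=(73.0575−(-35.254))/6.7082=16.1461

0: u=-6.7862 w=-14.6062
1: u=9.3500 w=-1.7764
2: u=5.6354 w=16.1461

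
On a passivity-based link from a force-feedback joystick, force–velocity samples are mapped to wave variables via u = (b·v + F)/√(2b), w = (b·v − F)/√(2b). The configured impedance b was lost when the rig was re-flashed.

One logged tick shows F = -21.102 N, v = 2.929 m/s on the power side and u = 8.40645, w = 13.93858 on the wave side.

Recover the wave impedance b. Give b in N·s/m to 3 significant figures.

b = 29.1 N·s/m

u + w = 22.34503;  u + w = √(2b)·v, so √(2b) = 22.34503/2.929 = 7.62889.
b = (√(2b))²/2 = 58.20002/2 = 29.10001.
(Check via u − w = 2F/√(2b): u − w = -5.53213, 2F/√(2b) = -5.53213.)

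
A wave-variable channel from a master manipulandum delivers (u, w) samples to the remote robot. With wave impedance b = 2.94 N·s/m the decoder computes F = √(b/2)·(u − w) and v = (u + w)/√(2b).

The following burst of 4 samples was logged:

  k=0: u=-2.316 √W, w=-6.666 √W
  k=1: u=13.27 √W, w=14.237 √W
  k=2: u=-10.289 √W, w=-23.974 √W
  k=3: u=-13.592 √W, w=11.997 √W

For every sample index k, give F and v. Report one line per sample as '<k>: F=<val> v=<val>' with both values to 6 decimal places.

k=0: u−w=4.350000, u+w=-8.982000; √(b/2)=1.212436, √(2b)=2.424871; F=1.212436×4.35=5.274095, v=-8.982000/2.424871=-3.704114
k=1: u−w=-0.967000, u+w=27.507000; √(b/2)=1.212436, √(2b)=2.424871; F=1.212436×(-0.967)=-1.172425, v=27.507000/2.424871=11.343696
k=2: u−w=13.685000, u+w=-34.263000; √(b/2)=1.212436, √(2b)=2.424871; F=1.212436×13.685=16.592181, v=-34.263000/2.424871=-14.129823
k=3: u−w=-25.589000, u+w=-1.595000; √(b/2)=1.212436, √(2b)=2.424871; F=1.212436×(-25.589)=-31.025014, v=-1.595000/2.424871=-0.657767

0: F=5.274095 v=-3.704114
1: F=-1.172425 v=11.343696
2: F=16.592181 v=-14.129823
3: F=-31.025014 v=-0.657767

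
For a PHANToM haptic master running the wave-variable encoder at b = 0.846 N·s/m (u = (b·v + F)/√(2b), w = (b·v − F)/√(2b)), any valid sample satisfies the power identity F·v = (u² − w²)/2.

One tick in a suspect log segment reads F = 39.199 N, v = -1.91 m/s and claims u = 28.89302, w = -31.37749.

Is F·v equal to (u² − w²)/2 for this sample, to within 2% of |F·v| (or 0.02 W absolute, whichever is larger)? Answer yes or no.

yes

F·v = 39.199×(-1.91) = -74.8701 W.
(u² − w²)/2 = (834.8066 − 984.5469)/2 = -74.8701 W.
|Δ| = 0.0000;  2% of max(1, |F·v|) = 1.4974.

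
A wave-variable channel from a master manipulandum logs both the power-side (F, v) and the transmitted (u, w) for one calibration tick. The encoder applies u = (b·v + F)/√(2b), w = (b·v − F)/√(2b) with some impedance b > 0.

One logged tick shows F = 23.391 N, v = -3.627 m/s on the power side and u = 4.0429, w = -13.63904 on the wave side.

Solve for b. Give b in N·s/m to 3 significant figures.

b = 3.5 N·s/m

u + w = -9.59614;  u + w = √(2b)·v, so √(2b) = -9.59614/(-3.627) = 2.64575.
b = (√(2b))²/2 = 7.00000/2 = 3.50000.
(Check via u − w = 2F/√(2b): u − w = 17.68194, 2F/√(2b) = 17.68193.)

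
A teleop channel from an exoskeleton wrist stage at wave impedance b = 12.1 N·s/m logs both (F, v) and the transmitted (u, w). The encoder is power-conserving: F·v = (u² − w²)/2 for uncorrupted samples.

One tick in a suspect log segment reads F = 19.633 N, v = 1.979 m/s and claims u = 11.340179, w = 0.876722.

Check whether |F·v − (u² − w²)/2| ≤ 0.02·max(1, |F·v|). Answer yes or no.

F·v = 19.633×1.979 = 38.853707 W.
(u² − w²)/2 = (128.599660 − 0.768641)/2 = 63.915509 W.
|Δ| = 25.061802;  2% of max(1, |F·v|) = 0.777074.

no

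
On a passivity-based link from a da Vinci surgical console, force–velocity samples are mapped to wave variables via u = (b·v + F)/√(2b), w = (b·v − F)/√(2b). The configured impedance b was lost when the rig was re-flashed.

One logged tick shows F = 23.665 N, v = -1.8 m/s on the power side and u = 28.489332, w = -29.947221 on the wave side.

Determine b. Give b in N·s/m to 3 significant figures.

b = 0.328 N·s/m

u + w = -1.457889;  u + w = √(2b)·v, so √(2b) = -1.457889/(-1.8) = 0.809938.
b = (√(2b))²/2 = 0.656000/2 = 0.328000.
(Check via u − w = 2F/√(2b): u − w = 58.436553, 2F/√(2b) = 58.436548.)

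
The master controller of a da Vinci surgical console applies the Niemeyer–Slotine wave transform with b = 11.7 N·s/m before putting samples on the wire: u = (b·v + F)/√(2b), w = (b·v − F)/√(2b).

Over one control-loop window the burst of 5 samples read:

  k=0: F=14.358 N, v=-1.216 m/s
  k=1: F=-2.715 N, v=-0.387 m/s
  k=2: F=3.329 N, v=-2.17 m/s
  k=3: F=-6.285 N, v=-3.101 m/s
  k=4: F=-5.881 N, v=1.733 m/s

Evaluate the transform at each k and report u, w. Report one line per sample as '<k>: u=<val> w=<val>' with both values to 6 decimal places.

k=0: b·v=11.7×(-1.216)=-14.227200; √(2b)=4.837355; u=(-14.227200+14.358)/4.837355=0.027040, w=(-14.227200−14.358)/4.837355=-5.909263
k=1: b·v=11.7×(-0.387)=-4.527900; √(2b)=4.837355; u=(-4.527900+(-2.715))/4.837355=-1.497285, w=(-4.527900−(-2.715))/4.837355=-0.374771
k=2: b·v=11.7×(-2.17)=-25.389000; √(2b)=4.837355; u=(-25.389000+3.329)/4.837355=-4.560344, w=(-25.389000−3.329)/4.837355=-5.936716
k=3: b·v=11.7×(-3.101)=-36.281700; √(2b)=4.837355; u=(-36.281700+(-6.285))/4.837355=-8.799582, w=(-36.281700−(-6.285))/4.837355=-6.201055
k=4: b·v=11.7×1.733=20.276100; √(2b)=4.837355; u=(20.276100+(-5.881))/4.837355=2.975821, w=(20.276100−(-5.881))/4.837355=5.407315

0: u=0.027040 w=-5.909263
1: u=-1.497285 w=-0.374771
2: u=-4.560344 w=-5.936716
3: u=-8.799582 w=-6.201055
4: u=2.975821 w=5.407315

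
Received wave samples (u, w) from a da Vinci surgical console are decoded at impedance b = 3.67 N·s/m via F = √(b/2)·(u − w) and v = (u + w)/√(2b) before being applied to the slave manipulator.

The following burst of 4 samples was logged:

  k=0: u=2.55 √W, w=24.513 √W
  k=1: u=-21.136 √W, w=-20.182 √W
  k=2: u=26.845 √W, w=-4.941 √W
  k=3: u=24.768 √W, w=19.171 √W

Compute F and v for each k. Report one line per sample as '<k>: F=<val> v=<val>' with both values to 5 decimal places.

k=0: u−w=-21.96300, u+w=27.06300; √(b/2)=1.35462, √(2b)=2.70924; F=1.35462×(-21.963)=-29.75156, v=27.06300/2.70924=9.98914
k=1: u−w=-0.95400, u+w=-41.31800; √(b/2)=1.35462, √(2b)=2.70924; F=1.35462×(-0.954)=-1.29231, v=-41.31800/2.70924=-15.25075
k=2: u−w=31.78600, u+w=21.90400; √(b/2)=1.35462, √(2b)=2.70924; F=1.35462×31.786=43.05801, v=21.90400/2.70924=8.08491
k=3: u−w=5.59700, u+w=43.93900; √(b/2)=1.35462, √(2b)=2.70924; F=1.35462×5.597=7.58182, v=43.93900/2.70924=16.21818

0: F=-29.75156 v=9.98914
1: F=-1.29231 v=-15.25075
2: F=43.05801 v=8.08491
3: F=7.58182 v=16.21818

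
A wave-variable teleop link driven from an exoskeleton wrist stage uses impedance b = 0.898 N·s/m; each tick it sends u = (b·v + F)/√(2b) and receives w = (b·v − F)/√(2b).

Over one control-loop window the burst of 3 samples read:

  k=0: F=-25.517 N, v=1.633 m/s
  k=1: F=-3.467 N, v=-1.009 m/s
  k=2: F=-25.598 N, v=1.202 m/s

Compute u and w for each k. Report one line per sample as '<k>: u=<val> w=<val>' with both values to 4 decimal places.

0: u=-17.9462 w=20.1346
1: u=-3.2631 w=1.9109
2: u=-18.2954 w=19.9063

k=0: b·v=0.898×1.633=1.4664; √(2b)=1.3401; u=(1.4664+(-25.517))/1.3401=-17.9462, w=(1.4664−(-25.517))/1.3401=20.1346
k=1: b·v=0.898×(-1.009)=-0.9061; √(2b)=1.3401; u=(-0.9061+(-3.467))/1.3401=-3.2631, w=(-0.9061−(-3.467))/1.3401=1.9109
k=2: b·v=0.898×1.202=1.0794; √(2b)=1.3401; u=(1.0794+(-25.598))/1.3401=-18.2954, w=(1.0794−(-25.598))/1.3401=19.9063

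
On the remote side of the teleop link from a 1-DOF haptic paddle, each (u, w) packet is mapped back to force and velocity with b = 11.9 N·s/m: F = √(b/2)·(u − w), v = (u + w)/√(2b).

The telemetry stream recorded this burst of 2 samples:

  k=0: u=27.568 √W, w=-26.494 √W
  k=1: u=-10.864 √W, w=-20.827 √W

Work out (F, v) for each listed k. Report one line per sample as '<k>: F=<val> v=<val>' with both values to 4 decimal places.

0: F=131.8714 v=0.2201
1: F=24.3024 v=-6.4960

k=0: u−w=54.0620, u+w=1.0740; √(b/2)=2.4393, √(2b)=4.8785; F=2.4393×54.062=131.8714, v=1.0740/4.8785=0.2201
k=1: u−w=9.9630, u+w=-31.6910; √(b/2)=2.4393, √(2b)=4.8785; F=2.4393×9.963=24.3024, v=-31.6910/4.8785=-6.4960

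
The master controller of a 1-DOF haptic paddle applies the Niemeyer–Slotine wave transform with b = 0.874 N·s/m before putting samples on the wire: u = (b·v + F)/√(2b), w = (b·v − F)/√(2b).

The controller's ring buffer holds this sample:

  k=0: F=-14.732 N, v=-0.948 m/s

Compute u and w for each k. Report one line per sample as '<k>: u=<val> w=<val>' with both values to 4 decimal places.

0: u=-11.7694 w=10.5160

k=0: b·v=0.874×(-0.948)=-0.8286; √(2b)=1.3221; u=(-0.8286+(-14.732))/1.3221=-11.7694, w=(-0.8286−(-14.732))/1.3221=10.5160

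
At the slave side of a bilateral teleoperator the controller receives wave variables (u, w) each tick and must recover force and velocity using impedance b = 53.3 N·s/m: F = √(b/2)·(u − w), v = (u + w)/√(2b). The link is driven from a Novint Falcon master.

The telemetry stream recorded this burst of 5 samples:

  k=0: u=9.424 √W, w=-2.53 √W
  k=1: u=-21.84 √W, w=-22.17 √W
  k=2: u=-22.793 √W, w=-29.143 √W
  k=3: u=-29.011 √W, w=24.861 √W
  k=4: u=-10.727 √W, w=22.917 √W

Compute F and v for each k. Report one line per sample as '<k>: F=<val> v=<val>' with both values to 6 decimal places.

0: F=61.710897 v=0.667717
1: F=1.703580 v=-4.262582
2: F=32.781010 v=-5.030254
3: F=-278.106863 v=-0.401948
4: F=-173.682568 v=1.180661

k=0: u−w=11.954000, u+w=6.894000; √(b/2)=5.162364, √(2b)=10.324728; F=5.162364×11.954=61.710897, v=6.894000/10.324728=0.667717
k=1: u−w=0.330000, u+w=-44.010000; √(b/2)=5.162364, √(2b)=10.324728; F=5.162364×0.33=1.703580, v=-44.010000/10.324728=-4.262582
k=2: u−w=6.350000, u+w=-51.936000; √(b/2)=5.162364, √(2b)=10.324728; F=5.162364×6.35=32.781010, v=-51.936000/10.324728=-5.030254
k=3: u−w=-53.872000, u+w=-4.150000; √(b/2)=5.162364, √(2b)=10.324728; F=5.162364×(-53.872)=-278.106863, v=-4.150000/10.324728=-0.401948
k=4: u−w=-33.644000, u+w=12.190000; √(b/2)=5.162364, √(2b)=10.324728; F=5.162364×(-33.644)=-173.682568, v=12.190000/10.324728=1.180661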